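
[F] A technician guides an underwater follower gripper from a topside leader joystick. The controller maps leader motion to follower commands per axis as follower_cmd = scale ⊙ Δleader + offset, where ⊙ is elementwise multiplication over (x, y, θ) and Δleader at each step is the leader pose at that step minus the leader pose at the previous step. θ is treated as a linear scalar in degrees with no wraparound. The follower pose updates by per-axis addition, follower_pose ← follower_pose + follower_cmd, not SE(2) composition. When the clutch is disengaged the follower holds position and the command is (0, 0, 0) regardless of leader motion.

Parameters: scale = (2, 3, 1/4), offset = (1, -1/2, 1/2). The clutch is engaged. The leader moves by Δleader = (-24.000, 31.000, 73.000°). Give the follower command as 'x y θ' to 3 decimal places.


-47.000 92.500 18.750

axis x: 2·-24.000 + 1 = -47.000
axis y: 3·31.000 + -1/2 = 92.500
axis θ: 1/4·73.000 + 1/2 = 18.750


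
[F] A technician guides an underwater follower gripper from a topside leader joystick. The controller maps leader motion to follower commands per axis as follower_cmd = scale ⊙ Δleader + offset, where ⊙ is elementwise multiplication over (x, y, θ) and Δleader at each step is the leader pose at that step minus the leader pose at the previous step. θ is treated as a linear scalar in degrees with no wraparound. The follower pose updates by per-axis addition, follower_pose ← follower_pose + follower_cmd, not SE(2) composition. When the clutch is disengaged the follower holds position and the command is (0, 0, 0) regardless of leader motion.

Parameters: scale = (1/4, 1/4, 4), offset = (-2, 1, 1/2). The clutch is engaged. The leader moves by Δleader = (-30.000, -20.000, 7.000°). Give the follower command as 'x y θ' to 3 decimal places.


axis x: 1/4·-30.000 + -2 = -9.500
axis y: 1/4·-20.000 + 1 = -4.000
axis θ: 4·7.000 + 1/2 = 28.500

-9.500 -4.000 28.500


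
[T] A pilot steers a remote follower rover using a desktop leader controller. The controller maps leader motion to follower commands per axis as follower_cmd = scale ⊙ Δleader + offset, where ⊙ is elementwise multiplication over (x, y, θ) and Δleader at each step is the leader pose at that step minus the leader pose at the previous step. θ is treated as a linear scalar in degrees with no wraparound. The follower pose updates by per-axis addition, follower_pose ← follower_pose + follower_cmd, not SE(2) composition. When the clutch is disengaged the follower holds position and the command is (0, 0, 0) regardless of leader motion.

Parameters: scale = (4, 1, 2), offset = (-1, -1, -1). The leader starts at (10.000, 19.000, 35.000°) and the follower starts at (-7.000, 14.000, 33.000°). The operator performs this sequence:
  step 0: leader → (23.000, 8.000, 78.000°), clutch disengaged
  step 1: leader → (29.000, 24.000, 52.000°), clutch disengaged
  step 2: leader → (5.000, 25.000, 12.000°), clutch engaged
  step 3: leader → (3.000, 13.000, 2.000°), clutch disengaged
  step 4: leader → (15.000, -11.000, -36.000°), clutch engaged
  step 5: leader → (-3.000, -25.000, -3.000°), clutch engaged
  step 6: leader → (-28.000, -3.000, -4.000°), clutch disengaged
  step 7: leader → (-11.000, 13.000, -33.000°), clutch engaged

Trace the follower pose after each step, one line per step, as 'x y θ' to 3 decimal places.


step 0: Δleader=(13.000, -11.000, 43.000°), disengaged; cmd=(0,0,0) → follower holds at (-7.000, 14.000, 33.000°)
step 1: Δleader=(6.000, 16.000, -26.000°), disengaged; cmd=(0,0,0) → follower holds at (-7.000, 14.000, 33.000°)
step 2: Δleader=(-24.000, 1.000, -40.000°), engaged; cmd=(-97.000, 0.000, -81.000°) → follower=(-104.000, 14.000, -48.000°)
step 3: Δleader=(-2.000, -12.000, -10.000°), disengaged; cmd=(0,0,0) → follower holds at (-104.000, 14.000, -48.000°)
step 4: Δleader=(12.000, -24.000, -38.000°), engaged; cmd=(47.000, -25.000, -77.000°) → follower=(-57.000, -11.000, -125.000°)
step 5: Δleader=(-18.000, -14.000, 33.000°), engaged; cmd=(-73.000, -15.000, 65.000°) → follower=(-130.000, -26.000, -60.000°)
step 6: Δleader=(-25.000, 22.000, -1.000°), disengaged; cmd=(0,0,0) → follower holds at (-130.000, -26.000, -60.000°)
step 7: Δleader=(17.000, 16.000, -29.000°), engaged; cmd=(67.000, 15.000, -59.000°) → follower=(-63.000, -11.000, -119.000°)

-7.000 14.000 33.000
-7.000 14.000 33.000
-104.000 14.000 -48.000
-104.000 14.000 -48.000
-57.000 -11.000 -125.000
-130.000 -26.000 -60.000
-130.000 -26.000 -60.000
-63.000 -11.000 -119.000


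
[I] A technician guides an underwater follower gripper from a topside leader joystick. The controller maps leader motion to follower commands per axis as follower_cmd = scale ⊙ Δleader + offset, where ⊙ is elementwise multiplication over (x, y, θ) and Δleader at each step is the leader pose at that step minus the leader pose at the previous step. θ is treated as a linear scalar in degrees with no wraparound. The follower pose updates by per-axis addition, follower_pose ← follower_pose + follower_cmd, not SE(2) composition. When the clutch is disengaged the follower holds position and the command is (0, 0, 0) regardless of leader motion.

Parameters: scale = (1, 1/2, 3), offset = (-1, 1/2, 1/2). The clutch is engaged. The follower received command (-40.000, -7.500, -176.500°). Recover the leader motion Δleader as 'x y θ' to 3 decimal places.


axis x: (-40.000 − -1) / (1) = -39.000
axis y: (-7.500 − 1/2) / (1/2) = -16.000
axis θ: (-176.500 − 1/2) / (3) = -59.000

-39.000 -16.000 -59.000


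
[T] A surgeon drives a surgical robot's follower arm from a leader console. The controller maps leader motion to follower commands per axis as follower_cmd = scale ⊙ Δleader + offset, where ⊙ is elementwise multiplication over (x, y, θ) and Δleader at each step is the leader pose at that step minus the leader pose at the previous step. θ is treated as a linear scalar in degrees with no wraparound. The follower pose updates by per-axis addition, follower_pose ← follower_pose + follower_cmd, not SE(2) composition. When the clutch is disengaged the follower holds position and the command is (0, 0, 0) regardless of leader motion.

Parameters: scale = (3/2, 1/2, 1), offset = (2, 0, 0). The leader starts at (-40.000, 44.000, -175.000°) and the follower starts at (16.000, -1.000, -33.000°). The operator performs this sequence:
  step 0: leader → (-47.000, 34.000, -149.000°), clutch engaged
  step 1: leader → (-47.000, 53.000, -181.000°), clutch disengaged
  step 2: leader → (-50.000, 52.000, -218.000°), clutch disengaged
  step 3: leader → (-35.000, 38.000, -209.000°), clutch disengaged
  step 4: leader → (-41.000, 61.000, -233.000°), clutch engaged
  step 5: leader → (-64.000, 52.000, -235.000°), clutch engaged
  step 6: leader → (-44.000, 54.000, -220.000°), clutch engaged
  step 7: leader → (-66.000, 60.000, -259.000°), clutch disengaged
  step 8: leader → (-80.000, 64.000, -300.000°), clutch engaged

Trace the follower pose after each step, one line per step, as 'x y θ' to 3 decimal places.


step 0: Δleader=(-7.000, -10.000, 26.000°), engaged; cmd=(-8.500, -5.000, 26.000°) → follower=(7.500, -6.000, -7.000°)
step 1: Δleader=(0.000, 19.000, -32.000°), disengaged; cmd=(0,0,0) → follower holds at (7.500, -6.000, -7.000°)
step 2: Δleader=(-3.000, -1.000, -37.000°), disengaged; cmd=(0,0,0) → follower holds at (7.500, -6.000, -7.000°)
step 3: Δleader=(15.000, -14.000, 9.000°), disengaged; cmd=(0,0,0) → follower holds at (7.500, -6.000, -7.000°)
step 4: Δleader=(-6.000, 23.000, -24.000°), engaged; cmd=(-7.000, 11.500, -24.000°) → follower=(0.500, 5.500, -31.000°)
step 5: Δleader=(-23.000, -9.000, -2.000°), engaged; cmd=(-32.500, -4.500, -2.000°) → follower=(-32.000, 1.000, -33.000°)
step 6: Δleader=(20.000, 2.000, 15.000°), engaged; cmd=(32.000, 1.000, 15.000°) → follower=(0.000, 2.000, -18.000°)
step 7: Δleader=(-22.000, 6.000, -39.000°), disengaged; cmd=(0,0,0) → follower holds at (0.000, 2.000, -18.000°)
step 8: Δleader=(-14.000, 4.000, -41.000°), engaged; cmd=(-19.000, 2.000, -41.000°) → follower=(-19.000, 4.000, -59.000°)

7.500 -6.000 -7.000
7.500 -6.000 -7.000
7.500 -6.000 -7.000
7.500 -6.000 -7.000
0.500 5.500 -31.000
-32.000 1.000 -33.000
0.000 2.000 -18.000
0.000 2.000 -18.000
-19.000 4.000 -59.000


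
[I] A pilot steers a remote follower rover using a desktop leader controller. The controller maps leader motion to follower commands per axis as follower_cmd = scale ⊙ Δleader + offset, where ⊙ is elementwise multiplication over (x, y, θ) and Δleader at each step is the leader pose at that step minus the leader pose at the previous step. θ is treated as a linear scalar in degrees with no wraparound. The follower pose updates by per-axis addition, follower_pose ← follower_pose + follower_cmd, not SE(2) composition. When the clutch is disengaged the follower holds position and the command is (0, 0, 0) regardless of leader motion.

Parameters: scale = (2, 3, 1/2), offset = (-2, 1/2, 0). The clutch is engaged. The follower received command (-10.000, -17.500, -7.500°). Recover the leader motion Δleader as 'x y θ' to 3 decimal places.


-4.000 -6.000 -15.000

axis x: (-10.000 − -2) / (2) = -4.000
axis y: (-17.500 − 1/2) / (3) = -6.000
axis θ: (-7.500 − 0) / (1/2) = -15.000


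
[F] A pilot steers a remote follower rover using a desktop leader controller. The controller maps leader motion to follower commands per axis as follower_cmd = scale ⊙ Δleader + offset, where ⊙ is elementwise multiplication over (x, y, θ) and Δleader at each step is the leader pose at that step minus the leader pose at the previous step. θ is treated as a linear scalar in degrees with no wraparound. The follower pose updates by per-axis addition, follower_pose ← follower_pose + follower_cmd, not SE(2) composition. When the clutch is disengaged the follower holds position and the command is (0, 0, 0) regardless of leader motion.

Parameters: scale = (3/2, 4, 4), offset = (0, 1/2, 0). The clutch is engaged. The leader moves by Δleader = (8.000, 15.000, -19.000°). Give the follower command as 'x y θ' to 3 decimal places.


12.000 60.500 -76.000

axis x: 3/2·8.000 + 0 = 12.000
axis y: 4·15.000 + 1/2 = 60.500
axis θ: 4·-19.000 + 0 = -76.000


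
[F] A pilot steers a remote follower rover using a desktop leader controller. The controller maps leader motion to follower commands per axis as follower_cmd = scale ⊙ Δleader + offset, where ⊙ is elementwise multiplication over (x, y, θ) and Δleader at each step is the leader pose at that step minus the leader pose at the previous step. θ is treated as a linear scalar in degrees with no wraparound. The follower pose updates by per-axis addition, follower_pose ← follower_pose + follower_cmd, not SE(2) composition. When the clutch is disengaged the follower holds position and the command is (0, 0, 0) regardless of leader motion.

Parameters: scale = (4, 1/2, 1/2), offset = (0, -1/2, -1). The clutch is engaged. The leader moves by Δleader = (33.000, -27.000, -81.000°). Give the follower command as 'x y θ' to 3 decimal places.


axis x: 4·33.000 + 0 = 132.000
axis y: 1/2·-27.000 + -1/2 = -14.000
axis θ: 1/2·-81.000 + -1 = -41.500

132.000 -14.000 -41.500


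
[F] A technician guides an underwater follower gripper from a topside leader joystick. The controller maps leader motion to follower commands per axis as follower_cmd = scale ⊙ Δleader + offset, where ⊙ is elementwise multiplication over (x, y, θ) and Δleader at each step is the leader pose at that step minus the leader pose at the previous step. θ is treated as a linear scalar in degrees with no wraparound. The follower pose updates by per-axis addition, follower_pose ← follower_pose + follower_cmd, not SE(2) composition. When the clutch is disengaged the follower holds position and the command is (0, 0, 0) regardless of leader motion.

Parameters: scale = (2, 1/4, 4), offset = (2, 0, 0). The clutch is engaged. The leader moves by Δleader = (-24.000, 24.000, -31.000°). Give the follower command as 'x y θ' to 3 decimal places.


-46.000 6.000 -124.000

axis x: 2·-24.000 + 2 = -46.000
axis y: 1/4·24.000 + 0 = 6.000
axis θ: 4·-31.000 + 0 = -124.000


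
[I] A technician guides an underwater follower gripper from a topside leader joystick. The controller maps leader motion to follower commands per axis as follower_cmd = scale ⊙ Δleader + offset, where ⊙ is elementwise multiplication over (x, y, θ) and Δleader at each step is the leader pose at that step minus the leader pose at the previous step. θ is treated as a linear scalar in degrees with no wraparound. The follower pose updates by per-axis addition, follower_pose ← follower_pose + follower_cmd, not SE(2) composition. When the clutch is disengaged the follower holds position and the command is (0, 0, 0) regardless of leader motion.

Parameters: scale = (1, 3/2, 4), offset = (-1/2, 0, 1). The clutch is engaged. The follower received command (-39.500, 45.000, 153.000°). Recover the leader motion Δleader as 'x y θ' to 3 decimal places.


-39.000 30.000 38.000

axis x: (-39.500 − -1/2) / (1) = -39.000
axis y: (45.000 − 0) / (3/2) = 30.000
axis θ: (153.000 − 1) / (4) = 38.000


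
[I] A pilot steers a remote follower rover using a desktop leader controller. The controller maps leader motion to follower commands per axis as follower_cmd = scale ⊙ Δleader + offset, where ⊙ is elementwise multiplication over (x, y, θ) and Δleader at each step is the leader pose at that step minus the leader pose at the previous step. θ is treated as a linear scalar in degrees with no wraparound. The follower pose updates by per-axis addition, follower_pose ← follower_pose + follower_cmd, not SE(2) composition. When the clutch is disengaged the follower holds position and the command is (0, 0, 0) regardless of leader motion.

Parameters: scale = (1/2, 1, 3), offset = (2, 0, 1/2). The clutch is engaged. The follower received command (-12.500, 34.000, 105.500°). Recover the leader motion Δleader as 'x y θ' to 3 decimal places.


axis x: (-12.500 − 2) / (1/2) = -29.000
axis y: (34.000 − 0) / (1) = 34.000
axis θ: (105.500 − 1/2) / (3) = 35.000

-29.000 34.000 35.000


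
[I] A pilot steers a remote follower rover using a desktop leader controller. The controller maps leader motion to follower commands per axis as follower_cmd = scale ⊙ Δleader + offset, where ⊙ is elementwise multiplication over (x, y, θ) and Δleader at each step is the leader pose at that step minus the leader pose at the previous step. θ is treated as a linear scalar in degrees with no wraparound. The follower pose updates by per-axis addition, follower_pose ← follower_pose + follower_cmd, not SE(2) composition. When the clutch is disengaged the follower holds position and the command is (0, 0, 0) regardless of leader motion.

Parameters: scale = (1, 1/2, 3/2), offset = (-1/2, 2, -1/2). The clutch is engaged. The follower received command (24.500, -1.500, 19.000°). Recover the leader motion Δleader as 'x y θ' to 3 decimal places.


axis x: (24.500 − -1/2) / (1) = 25.000
axis y: (-1.500 − 2) / (1/2) = -7.000
axis θ: (19.000 − -1/2) / (3/2) = 13.000

25.000 -7.000 13.000


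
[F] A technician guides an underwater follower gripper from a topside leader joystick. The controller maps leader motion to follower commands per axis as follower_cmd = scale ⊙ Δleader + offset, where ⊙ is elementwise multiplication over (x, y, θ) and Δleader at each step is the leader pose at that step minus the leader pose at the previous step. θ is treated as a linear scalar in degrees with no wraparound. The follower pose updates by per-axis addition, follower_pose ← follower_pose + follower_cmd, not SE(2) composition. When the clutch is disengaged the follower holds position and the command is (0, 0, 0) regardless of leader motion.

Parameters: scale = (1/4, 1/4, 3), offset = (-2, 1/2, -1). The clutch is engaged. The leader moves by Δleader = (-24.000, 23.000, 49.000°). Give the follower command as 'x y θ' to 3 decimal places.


axis x: 1/4·-24.000 + -2 = -8.000
axis y: 1/4·23.000 + 1/2 = 6.250
axis θ: 3·49.000 + -1 = 146.000

-8.000 6.250 146.000


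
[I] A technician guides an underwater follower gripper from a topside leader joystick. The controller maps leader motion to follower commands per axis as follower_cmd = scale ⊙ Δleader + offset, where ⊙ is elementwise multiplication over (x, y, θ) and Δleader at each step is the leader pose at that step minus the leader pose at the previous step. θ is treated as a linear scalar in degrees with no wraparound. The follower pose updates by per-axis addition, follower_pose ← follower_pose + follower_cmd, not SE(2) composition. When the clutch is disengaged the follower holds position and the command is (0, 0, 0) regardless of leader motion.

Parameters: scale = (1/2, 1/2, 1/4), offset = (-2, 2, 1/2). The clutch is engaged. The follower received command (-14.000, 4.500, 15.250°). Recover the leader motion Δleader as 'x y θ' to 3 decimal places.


-24.000 5.000 59.000

axis x: (-14.000 − -2) / (1/2) = -24.000
axis y: (4.500 − 2) / (1/2) = 5.000
axis θ: (15.250 − 1/2) / (1/4) = 59.000


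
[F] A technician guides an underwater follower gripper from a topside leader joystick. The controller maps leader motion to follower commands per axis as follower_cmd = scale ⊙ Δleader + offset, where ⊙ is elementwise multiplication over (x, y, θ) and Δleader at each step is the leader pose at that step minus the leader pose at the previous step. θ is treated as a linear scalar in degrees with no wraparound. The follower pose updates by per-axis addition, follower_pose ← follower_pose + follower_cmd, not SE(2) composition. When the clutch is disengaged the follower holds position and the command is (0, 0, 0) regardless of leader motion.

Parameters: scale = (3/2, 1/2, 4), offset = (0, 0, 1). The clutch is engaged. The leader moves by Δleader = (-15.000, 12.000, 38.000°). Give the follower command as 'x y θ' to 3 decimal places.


-22.500 6.000 153.000

axis x: 3/2·-15.000 + 0 = -22.500
axis y: 1/2·12.000 + 0 = 6.000
axis θ: 4·38.000 + 1 = 153.000


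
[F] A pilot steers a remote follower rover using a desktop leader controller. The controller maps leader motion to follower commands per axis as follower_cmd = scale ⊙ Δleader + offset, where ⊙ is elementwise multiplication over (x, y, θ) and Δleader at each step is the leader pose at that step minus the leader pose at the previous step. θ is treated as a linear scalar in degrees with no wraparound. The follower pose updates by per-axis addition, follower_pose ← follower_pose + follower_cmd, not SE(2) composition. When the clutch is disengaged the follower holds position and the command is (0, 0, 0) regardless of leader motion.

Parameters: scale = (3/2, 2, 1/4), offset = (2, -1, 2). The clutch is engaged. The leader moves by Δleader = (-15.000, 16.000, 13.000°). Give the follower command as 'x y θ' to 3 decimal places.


axis x: 3/2·-15.000 + 2 = -20.500
axis y: 2·16.000 + -1 = 31.000
axis θ: 1/4·13.000 + 2 = 5.250

-20.500 31.000 5.250


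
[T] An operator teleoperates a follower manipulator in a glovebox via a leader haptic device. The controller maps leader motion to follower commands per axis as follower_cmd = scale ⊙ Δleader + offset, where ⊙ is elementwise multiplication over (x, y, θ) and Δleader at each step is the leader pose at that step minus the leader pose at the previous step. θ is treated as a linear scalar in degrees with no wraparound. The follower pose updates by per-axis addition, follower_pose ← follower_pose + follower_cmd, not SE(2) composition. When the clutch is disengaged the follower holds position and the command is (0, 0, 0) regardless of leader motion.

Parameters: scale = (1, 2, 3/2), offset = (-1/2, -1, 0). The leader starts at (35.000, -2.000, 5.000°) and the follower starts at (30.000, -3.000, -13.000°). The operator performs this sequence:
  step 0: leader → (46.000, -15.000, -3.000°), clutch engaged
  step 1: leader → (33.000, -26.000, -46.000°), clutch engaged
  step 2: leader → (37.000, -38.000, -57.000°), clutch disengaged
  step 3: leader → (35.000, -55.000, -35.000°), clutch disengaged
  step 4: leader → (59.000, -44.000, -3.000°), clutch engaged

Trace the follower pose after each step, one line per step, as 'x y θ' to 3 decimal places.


40.500 -30.000 -25.000
27.000 -53.000 -89.500
27.000 -53.000 -89.500
27.000 -53.000 -89.500
50.500 -32.000 -41.500

step 0: Δleader=(11.000, -13.000, -8.000°), engaged; cmd=(10.500, -27.000, -12.000°) → follower=(40.500, -30.000, -25.000°)
step 1: Δleader=(-13.000, -11.000, -43.000°), engaged; cmd=(-13.500, -23.000, -64.500°) → follower=(27.000, -53.000, -89.500°)
step 2: Δleader=(4.000, -12.000, -11.000°), disengaged; cmd=(0,0,0) → follower holds at (27.000, -53.000, -89.500°)
step 3: Δleader=(-2.000, -17.000, 22.000°), disengaged; cmd=(0,0,0) → follower holds at (27.000, -53.000, -89.500°)
step 4: Δleader=(24.000, 11.000, 32.000°), engaged; cmd=(23.500, 21.000, 48.000°) → follower=(50.500, -32.000, -41.500°)


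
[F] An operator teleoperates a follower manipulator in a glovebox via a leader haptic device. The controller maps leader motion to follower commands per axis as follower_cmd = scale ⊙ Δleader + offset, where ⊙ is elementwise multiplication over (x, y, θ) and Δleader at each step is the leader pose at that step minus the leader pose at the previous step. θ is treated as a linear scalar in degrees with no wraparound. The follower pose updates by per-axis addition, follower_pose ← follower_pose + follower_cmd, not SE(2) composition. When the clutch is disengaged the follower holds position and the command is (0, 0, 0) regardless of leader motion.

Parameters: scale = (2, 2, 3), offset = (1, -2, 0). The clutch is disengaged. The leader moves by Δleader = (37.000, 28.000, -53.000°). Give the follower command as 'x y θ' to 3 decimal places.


0.000 0.000 0.000

clutch disengaged → follower holds; cmd = (0, 0, 0)


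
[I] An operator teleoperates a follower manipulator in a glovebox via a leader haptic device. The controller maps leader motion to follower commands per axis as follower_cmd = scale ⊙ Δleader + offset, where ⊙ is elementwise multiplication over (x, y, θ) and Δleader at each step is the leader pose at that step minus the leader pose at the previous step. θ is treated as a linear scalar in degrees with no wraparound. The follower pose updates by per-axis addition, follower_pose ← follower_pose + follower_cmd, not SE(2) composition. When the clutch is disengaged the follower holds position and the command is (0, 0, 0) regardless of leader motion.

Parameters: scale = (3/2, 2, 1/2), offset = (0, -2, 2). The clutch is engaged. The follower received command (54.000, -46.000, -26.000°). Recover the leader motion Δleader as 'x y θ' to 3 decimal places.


axis x: (54.000 − 0) / (3/2) = 36.000
axis y: (-46.000 − -2) / (2) = -22.000
axis θ: (-26.000 − 2) / (1/2) = -56.000

36.000 -22.000 -56.000


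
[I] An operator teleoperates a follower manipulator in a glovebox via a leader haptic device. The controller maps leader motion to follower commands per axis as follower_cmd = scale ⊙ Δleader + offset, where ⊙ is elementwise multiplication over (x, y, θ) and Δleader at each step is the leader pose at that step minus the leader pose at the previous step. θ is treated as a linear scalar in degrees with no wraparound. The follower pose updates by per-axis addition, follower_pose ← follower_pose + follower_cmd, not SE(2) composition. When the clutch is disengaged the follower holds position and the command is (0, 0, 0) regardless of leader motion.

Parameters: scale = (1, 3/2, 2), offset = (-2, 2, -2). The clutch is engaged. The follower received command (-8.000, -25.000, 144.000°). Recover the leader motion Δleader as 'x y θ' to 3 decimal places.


-6.000 -18.000 73.000

axis x: (-8.000 − -2) / (1) = -6.000
axis y: (-25.000 − 2) / (3/2) = -18.000
axis θ: (144.000 − -2) / (2) = 73.000


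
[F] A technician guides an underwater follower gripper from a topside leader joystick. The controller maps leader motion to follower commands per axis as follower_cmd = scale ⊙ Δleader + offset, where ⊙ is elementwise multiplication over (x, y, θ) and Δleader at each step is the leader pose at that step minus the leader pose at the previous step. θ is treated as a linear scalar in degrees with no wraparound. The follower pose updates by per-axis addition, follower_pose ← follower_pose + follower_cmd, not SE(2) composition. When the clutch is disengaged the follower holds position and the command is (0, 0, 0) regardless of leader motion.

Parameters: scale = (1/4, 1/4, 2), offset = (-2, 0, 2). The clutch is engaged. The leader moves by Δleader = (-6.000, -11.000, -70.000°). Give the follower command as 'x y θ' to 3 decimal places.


axis x: 1/4·-6.000 + -2 = -3.500
axis y: 1/4·-11.000 + 0 = -2.750
axis θ: 2·-70.000 + 2 = -138.000

-3.500 -2.750 -138.000


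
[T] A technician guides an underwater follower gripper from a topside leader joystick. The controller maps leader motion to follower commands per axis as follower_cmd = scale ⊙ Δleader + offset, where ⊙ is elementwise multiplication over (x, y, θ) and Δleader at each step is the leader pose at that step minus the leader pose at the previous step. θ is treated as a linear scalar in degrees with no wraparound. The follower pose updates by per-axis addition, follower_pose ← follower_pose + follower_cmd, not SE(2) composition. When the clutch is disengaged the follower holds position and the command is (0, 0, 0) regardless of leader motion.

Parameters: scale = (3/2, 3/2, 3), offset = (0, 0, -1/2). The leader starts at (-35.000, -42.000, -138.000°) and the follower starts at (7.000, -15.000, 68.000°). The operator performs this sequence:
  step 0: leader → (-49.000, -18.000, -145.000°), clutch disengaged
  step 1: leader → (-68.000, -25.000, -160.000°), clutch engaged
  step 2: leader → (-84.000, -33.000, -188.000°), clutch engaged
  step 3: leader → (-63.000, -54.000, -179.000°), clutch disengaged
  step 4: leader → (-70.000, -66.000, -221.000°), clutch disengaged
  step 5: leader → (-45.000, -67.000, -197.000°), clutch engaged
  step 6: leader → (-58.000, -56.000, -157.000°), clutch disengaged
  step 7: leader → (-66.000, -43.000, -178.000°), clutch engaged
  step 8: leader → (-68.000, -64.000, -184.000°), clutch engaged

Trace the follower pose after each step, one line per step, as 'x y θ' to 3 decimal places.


7.000 -15.000 68.000
-21.500 -25.500 22.500
-45.500 -37.500 -62.000
-45.500 -37.500 -62.000
-45.500 -37.500 -62.000
-8.000 -39.000 9.500
-8.000 -39.000 9.500
-20.000 -19.500 -54.000
-23.000 -51.000 -72.500

step 0: Δleader=(-14.000, 24.000, -7.000°), disengaged; cmd=(0,0,0) → follower holds at (7.000, -15.000, 68.000°)
step 1: Δleader=(-19.000, -7.000, -15.000°), engaged; cmd=(-28.500, -10.500, -45.500°) → follower=(-21.500, -25.500, 22.500°)
step 2: Δleader=(-16.000, -8.000, -28.000°), engaged; cmd=(-24.000, -12.000, -84.500°) → follower=(-45.500, -37.500, -62.000°)
step 3: Δleader=(21.000, -21.000, 9.000°), disengaged; cmd=(0,0,0) → follower holds at (-45.500, -37.500, -62.000°)
step 4: Δleader=(-7.000, -12.000, -42.000°), disengaged; cmd=(0,0,0) → follower holds at (-45.500, -37.500, -62.000°)
step 5: Δleader=(25.000, -1.000, 24.000°), engaged; cmd=(37.500, -1.500, 71.500°) → follower=(-8.000, -39.000, 9.500°)
step 6: Δleader=(-13.000, 11.000, 40.000°), disengaged; cmd=(0,0,0) → follower holds at (-8.000, -39.000, 9.500°)
step 7: Δleader=(-8.000, 13.000, -21.000°), engaged; cmd=(-12.000, 19.500, -63.500°) → follower=(-20.000, -19.500, -54.000°)
step 8: Δleader=(-2.000, -21.000, -6.000°), engaged; cmd=(-3.000, -31.500, -18.500°) → follower=(-23.000, -51.000, -72.500°)


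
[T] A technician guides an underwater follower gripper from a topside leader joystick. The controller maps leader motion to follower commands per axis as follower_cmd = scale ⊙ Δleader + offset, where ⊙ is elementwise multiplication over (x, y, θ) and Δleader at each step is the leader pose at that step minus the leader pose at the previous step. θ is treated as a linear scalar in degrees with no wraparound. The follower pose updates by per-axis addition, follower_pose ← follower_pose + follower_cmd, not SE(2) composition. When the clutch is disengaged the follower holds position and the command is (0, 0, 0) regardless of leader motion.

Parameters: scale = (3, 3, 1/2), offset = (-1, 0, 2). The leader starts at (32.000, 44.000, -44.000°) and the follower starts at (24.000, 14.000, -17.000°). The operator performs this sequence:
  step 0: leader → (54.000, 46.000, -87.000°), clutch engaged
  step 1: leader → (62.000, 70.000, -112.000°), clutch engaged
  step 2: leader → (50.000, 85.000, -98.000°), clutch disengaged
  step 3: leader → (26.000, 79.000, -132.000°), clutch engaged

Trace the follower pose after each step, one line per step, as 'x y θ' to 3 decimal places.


step 0: Δleader=(22.000, 2.000, -43.000°), engaged; cmd=(65.000, 6.000, -19.500°) → follower=(89.000, 20.000, -36.500°)
step 1: Δleader=(8.000, 24.000, -25.000°), engaged; cmd=(23.000, 72.000, -10.500°) → follower=(112.000, 92.000, -47.000°)
step 2: Δleader=(-12.000, 15.000, 14.000°), disengaged; cmd=(0,0,0) → follower holds at (112.000, 92.000, -47.000°)
step 3: Δleader=(-24.000, -6.000, -34.000°), engaged; cmd=(-73.000, -18.000, -15.000°) → follower=(39.000, 74.000, -62.000°)

89.000 20.000 -36.500
112.000 92.000 -47.000
112.000 92.000 -47.000
39.000 74.000 -62.000


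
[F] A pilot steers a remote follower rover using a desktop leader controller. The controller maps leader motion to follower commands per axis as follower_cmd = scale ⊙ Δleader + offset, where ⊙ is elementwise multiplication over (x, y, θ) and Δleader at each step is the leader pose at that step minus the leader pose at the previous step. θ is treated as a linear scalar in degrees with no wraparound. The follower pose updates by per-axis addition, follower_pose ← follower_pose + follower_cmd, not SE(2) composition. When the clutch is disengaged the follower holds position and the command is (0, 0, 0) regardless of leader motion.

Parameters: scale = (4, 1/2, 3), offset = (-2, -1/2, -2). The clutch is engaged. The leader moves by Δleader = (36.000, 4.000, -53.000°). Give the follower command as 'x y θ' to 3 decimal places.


142.000 1.500 -161.000

axis x: 4·36.000 + -2 = 142.000
axis y: 1/2·4.000 + -1/2 = 1.500
axis θ: 3·-53.000 + -2 = -161.000


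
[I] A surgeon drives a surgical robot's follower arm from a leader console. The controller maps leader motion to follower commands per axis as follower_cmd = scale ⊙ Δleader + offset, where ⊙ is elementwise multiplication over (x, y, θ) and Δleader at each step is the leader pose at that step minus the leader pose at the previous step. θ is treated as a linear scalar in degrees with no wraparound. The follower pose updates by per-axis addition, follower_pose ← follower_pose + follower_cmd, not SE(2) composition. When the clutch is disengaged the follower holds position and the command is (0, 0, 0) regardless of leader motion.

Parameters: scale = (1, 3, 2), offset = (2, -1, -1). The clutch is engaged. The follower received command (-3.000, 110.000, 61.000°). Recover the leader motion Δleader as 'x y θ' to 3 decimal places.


-5.000 37.000 31.000

axis x: (-3.000 − 2) / (1) = -5.000
axis y: (110.000 − -1) / (3) = 37.000
axis θ: (61.000 − -1) / (2) = 31.000


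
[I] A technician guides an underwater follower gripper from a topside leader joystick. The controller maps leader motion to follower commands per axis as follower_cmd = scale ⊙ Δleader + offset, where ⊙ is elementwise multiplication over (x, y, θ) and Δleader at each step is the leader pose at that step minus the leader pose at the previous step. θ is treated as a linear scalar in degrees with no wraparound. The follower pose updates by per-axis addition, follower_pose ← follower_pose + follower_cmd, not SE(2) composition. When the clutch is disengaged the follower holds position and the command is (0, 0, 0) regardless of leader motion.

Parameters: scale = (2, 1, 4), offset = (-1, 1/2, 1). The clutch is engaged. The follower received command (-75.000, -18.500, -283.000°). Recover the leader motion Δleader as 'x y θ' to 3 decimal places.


axis x: (-75.000 − -1) / (2) = -37.000
axis y: (-18.500 − 1/2) / (1) = -19.000
axis θ: (-283.000 − 1) / (4) = -71.000

-37.000 -19.000 -71.000


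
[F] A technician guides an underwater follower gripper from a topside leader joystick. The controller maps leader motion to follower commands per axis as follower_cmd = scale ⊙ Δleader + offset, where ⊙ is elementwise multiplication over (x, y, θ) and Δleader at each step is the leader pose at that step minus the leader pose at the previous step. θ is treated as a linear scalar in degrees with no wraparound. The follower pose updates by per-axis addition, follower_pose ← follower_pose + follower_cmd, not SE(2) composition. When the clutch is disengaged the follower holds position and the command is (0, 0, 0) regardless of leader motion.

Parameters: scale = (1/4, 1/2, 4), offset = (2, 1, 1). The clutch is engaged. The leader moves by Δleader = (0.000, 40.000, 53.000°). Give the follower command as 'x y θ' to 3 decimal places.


2.000 21.000 213.000

axis x: 1/4·0.000 + 2 = 2.000
axis y: 1/2·40.000 + 1 = 21.000
axis θ: 4·53.000 + 1 = 213.000


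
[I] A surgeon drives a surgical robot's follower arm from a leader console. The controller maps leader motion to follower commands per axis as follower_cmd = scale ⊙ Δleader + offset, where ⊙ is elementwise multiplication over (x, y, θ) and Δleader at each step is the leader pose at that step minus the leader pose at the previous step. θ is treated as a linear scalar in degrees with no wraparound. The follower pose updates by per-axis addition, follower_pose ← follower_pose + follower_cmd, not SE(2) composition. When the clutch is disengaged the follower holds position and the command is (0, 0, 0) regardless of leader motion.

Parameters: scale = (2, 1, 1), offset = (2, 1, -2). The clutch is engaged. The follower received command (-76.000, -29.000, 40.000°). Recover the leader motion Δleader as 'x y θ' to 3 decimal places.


axis x: (-76.000 − 2) / (2) = -39.000
axis y: (-29.000 − 1) / (1) = -30.000
axis θ: (40.000 − -2) / (1) = 42.000

-39.000 -30.000 42.000


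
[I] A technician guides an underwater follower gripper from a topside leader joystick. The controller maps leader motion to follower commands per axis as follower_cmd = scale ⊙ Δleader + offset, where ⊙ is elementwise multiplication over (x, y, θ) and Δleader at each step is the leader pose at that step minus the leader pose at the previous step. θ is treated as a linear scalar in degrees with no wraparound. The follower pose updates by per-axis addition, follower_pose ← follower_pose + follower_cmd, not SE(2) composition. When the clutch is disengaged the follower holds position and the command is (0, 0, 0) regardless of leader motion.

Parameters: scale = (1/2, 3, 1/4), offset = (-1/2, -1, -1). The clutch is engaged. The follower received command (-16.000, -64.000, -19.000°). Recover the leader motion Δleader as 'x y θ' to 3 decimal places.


-31.000 -21.000 -72.000

axis x: (-16.000 − -1/2) / (1/2) = -31.000
axis y: (-64.000 − -1) / (3) = -21.000
axis θ: (-19.000 − -1) / (1/4) = -72.000


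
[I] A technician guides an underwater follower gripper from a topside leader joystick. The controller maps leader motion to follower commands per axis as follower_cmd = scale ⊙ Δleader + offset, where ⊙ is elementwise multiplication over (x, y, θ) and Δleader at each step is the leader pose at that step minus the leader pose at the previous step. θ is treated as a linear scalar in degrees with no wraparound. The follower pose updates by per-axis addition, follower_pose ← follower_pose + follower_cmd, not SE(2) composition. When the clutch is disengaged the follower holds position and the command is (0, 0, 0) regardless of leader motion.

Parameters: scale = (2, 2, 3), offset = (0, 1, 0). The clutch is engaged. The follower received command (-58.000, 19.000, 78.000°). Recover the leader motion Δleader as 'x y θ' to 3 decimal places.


-29.000 9.000 26.000

axis x: (-58.000 − 0) / (2) = -29.000
axis y: (19.000 − 1) / (2) = 9.000
axis θ: (78.000 − 0) / (3) = 26.000


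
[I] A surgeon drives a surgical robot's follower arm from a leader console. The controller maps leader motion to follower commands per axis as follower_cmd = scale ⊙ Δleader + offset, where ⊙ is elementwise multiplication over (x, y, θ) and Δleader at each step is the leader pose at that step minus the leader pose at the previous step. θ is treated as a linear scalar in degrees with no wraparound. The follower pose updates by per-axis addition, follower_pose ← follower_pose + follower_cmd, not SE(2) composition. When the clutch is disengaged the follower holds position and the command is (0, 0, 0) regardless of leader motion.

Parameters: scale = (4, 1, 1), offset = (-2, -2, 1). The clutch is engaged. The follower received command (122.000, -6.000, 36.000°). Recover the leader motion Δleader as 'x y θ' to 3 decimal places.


31.000 -4.000 35.000

axis x: (122.000 − -2) / (4) = 31.000
axis y: (-6.000 − -2) / (1) = -4.000
axis θ: (36.000 − 1) / (1) = 35.000


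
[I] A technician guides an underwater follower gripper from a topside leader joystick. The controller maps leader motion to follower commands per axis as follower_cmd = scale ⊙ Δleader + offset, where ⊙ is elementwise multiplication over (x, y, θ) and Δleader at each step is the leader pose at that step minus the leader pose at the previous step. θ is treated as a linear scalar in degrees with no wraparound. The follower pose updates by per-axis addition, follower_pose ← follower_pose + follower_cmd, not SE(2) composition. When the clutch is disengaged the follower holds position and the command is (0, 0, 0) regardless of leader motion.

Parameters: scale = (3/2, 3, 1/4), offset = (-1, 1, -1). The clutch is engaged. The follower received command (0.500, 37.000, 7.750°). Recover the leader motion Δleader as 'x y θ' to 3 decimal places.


axis x: (0.500 − -1) / (3/2) = 1.000
axis y: (37.000 − 1) / (3) = 12.000
axis θ: (7.750 − -1) / (1/4) = 35.000

1.000 12.000 35.000


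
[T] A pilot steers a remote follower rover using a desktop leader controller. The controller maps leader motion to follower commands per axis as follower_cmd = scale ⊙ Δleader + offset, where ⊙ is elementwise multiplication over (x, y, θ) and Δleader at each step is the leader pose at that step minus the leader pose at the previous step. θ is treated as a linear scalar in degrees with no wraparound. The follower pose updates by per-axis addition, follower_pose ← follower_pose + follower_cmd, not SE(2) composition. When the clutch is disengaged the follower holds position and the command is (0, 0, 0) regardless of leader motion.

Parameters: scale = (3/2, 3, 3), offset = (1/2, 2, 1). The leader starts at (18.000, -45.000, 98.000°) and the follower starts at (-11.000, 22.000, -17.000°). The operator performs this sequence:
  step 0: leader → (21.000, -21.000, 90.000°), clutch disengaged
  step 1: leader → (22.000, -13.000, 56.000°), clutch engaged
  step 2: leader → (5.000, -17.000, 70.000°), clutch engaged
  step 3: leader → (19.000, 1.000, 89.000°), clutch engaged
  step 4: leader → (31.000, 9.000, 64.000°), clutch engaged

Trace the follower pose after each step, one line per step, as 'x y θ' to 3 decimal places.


-11.000 22.000 -17.000
-9.000 48.000 -118.000
-34.000 38.000 -75.000
-12.500 94.000 -17.000
6.000 120.000 -91.000

step 0: Δleader=(3.000, 24.000, -8.000°), disengaged; cmd=(0,0,0) → follower holds at (-11.000, 22.000, -17.000°)
step 1: Δleader=(1.000, 8.000, -34.000°), engaged; cmd=(2.000, 26.000, -101.000°) → follower=(-9.000, 48.000, -118.000°)
step 2: Δleader=(-17.000, -4.000, 14.000°), engaged; cmd=(-25.000, -10.000, 43.000°) → follower=(-34.000, 38.000, -75.000°)
step 3: Δleader=(14.000, 18.000, 19.000°), engaged; cmd=(21.500, 56.000, 58.000°) → follower=(-12.500, 94.000, -17.000°)
step 4: Δleader=(12.000, 8.000, -25.000°), engaged; cmd=(18.500, 26.000, -74.000°) → follower=(6.000, 120.000, -91.000°)
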